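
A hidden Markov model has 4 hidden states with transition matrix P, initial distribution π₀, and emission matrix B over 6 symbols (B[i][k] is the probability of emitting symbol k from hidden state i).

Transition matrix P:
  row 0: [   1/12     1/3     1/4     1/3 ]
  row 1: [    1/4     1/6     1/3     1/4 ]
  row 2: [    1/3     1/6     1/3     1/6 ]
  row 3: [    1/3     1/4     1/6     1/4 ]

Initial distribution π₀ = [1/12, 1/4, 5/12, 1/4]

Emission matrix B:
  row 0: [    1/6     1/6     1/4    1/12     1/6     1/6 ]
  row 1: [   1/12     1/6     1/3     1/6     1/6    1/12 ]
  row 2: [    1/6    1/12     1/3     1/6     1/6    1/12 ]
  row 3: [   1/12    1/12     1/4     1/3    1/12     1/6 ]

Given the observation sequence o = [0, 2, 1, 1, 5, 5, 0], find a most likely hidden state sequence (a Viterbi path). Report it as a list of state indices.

path = [2, 2, 0, 1, 0, 3, 0]

t=0: δ = [1.389e-02, 2.083e-02, 6.944e-02, 2.083e-02]  (obs o_0=0)
t=1: δ = [5.787e-03, 3.858e-03, 7.716e-03, 2.894e-03]  ψ = [2, 2, 2, 2]  (obs o_1=2)
t=2: δ = [4.287e-04, 3.215e-04, 2.143e-04, 1.608e-04]  ψ = [2, 0, 2, 0]  (obs o_2=1)
t=3: δ = [1.340e-05, 2.381e-05, 8.931e-06, 1.191e-05]  ψ = [1, 0, 0, 0]  (obs o_3=1)
t=4: δ = [9.923e-07, 3.721e-07, 6.615e-07, 9.923e-07]  ψ = [1, 0, 1, 1]  (obs o_4=5)
t=5: δ = [5.513e-08, 2.756e-08, 2.067e-08, 5.513e-08]  ψ = [3, 0, 0, 0]  (obs o_5=5)
t=6: δ = [3.063e-09, 1.531e-09, 2.297e-09, 1.531e-09]  ψ = [3, 0, 0, 0]  (obs o_6=0)
backtrack: best end state = 0; path = [2, 2, 0, 1, 0, 3, 0]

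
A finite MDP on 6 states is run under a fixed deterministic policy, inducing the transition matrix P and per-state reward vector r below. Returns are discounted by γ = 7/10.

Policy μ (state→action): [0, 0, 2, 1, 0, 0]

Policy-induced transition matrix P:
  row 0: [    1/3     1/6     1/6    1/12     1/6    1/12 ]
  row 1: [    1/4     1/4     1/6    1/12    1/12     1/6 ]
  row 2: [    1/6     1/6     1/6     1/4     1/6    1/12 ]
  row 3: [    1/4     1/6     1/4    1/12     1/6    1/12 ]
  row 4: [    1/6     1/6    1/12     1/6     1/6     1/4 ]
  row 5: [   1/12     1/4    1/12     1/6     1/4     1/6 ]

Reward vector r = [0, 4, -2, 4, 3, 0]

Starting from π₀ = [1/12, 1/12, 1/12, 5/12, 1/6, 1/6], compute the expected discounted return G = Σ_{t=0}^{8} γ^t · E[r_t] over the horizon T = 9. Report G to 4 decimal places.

G = 5.5743

t=0: π = [0.0833, 0.0833, 0.0833, 0.4167, 0.1667, 0.1667], E[r] = 2.3333, γ^t·E[r] = 2.333333, running G = 2.333333
t=1: π = [0.2083, 0.1875, 0.1736, 0.1250, 0.1736, 0.1319], E[r] = 1.4236, γ^t·E[r] = 0.996528, running G = 3.329861
t=2: π = [0.2164, 0.1933, 0.1516, 0.1377, 0.1620, 0.1389], E[r] = 1.5069, γ^t·E[r] = 0.738403, running G = 4.068264
t=3: π = [0.2188, 0.1943, 0.1531, 0.1337, 0.1621, 0.1380], E[r] = 1.4924, γ^t·E[r] = 0.511886, running G = 4.580150
t=4: π = [0.2190, 0.1944, 0.1528, 0.1339, 0.1620, 0.1381], E[r] = 1.4932, γ^t·E[r] = 0.358521, running G = 4.938672
t=5: π = [0.2190, 0.1944, 0.1528, 0.1338, 0.1620, 0.1380], E[r] = 1.4930, γ^t·E[r] = 0.250922, running G = 5.189593
t=6: π = [0.2190, 0.1944, 0.1528, 0.1338, 0.1620, 0.1380], E[r] = 1.4930, γ^t·E[r] = 0.175646, running G = 5.365239
t=7: π = [0.2190, 0.1944, 0.1528, 0.1338, 0.1620, 0.1380], E[r] = 1.4930, γ^t·E[r] = 0.122952, running G = 5.488191
t=8: π = [0.2190, 0.1944, 0.1528, 0.1338, 0.1620, 0.1380], E[r] = 1.4930, γ^t·E[r] = 0.086066, running G = 5.574257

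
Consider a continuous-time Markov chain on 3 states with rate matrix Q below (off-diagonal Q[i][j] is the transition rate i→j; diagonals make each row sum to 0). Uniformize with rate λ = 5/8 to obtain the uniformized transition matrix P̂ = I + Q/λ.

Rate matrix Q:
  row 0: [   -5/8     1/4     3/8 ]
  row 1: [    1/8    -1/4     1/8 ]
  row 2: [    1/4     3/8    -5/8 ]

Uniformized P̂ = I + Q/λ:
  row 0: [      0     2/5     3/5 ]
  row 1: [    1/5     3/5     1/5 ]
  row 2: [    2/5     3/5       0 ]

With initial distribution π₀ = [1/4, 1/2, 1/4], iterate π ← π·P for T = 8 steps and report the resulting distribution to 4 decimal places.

t=0: π = [0.2500, 0.5000, 0.2500]
t=1: π = [0.2000, 0.5500, 0.2500]
t=2: π = [0.2100, 0.5600, 0.2300]
t=3: π = [0.2040, 0.5580, 0.2380]
t=4: π = [0.2068, 0.5592, 0.2340]
t=5: π = [0.2054, 0.5586, 0.2359]
t=6: π = [0.2061, 0.5589, 0.2350]
t=7: π = [0.2058, 0.5588, 0.2354]
t=8: π = [0.2059, 0.5588, 0.2352]

π = [0.2059, 0.5588, 0.2352]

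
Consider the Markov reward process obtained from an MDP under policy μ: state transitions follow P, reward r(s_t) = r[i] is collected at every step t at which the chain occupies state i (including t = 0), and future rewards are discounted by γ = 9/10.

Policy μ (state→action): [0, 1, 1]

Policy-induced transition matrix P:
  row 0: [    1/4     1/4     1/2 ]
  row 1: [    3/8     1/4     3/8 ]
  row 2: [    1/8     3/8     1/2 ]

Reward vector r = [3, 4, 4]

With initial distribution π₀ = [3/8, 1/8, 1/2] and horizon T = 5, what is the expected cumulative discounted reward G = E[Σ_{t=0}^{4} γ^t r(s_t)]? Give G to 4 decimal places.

G = 15.3175

t=0: π = [0.3750, 0.1250, 0.5000], E[r] = 3.6250, γ^t·E[r] = 3.625000, running G = 3.625000
t=1: π = [0.2031, 0.3125, 0.4844], E[r] = 3.7969, γ^t·E[r] = 3.417188, running G = 7.042188
t=2: π = [0.2285, 0.3105, 0.4609], E[r] = 3.7715, γ^t·E[r] = 3.054902, running G = 10.097090
t=3: π = [0.2312, 0.3076, 0.4612], E[r] = 3.7688, γ^t·E[r] = 2.747454, running G = 12.844544
t=4: π = [0.2308, 0.3076, 0.4615], E[r] = 3.7692, γ^t·E[r] = 2.472969, running G = 15.317513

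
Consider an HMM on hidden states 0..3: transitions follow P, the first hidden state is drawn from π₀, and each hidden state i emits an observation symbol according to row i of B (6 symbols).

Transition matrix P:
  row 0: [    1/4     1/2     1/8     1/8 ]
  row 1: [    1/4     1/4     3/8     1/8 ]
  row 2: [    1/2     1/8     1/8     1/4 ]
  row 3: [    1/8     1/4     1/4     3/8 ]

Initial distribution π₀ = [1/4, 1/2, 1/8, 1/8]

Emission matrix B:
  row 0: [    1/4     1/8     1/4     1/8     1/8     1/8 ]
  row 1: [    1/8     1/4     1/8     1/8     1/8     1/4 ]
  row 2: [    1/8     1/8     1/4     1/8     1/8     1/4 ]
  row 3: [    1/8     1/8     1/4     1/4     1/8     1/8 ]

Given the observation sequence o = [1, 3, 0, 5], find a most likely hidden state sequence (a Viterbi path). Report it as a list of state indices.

t=0: δ = [3.125e-02, 1.250e-01, 1.562e-02, 1.562e-02]  (obs o_0=1)
t=1: δ = [3.906e-03, 3.906e-03, 5.859e-03, 3.906e-03]  ψ = [1, 1, 1, 1]  (obs o_1=3)
t=2: δ = [7.324e-04, 2.441e-04, 1.831e-04, 1.831e-04]  ψ = [2, 0, 1, 2]  (obs o_2=0)
t=3: δ = [2.289e-05, 9.155e-05, 2.289e-05, 1.144e-05]  ψ = [0, 0, 0, 0]  (obs o_3=5)
backtrack: best end state = 1; path = [1, 2, 0, 1]

path = [1, 2, 0, 1]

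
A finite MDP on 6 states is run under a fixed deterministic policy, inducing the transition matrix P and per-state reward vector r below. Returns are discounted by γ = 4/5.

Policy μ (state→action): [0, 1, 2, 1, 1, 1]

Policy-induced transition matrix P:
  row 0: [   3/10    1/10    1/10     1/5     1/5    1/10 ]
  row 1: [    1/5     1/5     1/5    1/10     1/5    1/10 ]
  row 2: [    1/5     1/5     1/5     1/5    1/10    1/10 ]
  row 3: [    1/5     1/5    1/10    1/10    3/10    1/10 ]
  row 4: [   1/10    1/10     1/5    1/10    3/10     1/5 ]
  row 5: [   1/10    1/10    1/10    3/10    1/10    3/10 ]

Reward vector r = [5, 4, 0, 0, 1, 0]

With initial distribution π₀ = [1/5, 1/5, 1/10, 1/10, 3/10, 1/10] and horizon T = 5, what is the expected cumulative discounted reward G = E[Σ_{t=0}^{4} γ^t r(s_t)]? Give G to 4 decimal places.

G = 6.0956

t=0: π = [0.2000, 0.2000, 0.1000, 0.1000, 0.3000, 0.1000], E[r] = 2.1000, γ^t·E[r] = 2.100000, running G = 2.100000
t=1: π = [0.1800, 0.1400, 0.1600, 0.1500, 0.2200, 0.1500], E[r] = 1.6800, γ^t·E[r] = 1.344000, running G = 3.444000
t=2: π = [0.1810, 0.1450, 0.1520, 0.1640, 0.2060, 0.1520], E[r] = 1.6910, γ^t·E[r] = 1.082240, running G = 4.526240
t=3: π = [0.1823, 0.1461, 0.1503, 0.1637, 0.2066, 0.1510], E[r] = 1.7025, γ^t·E[r] = 0.871680, running G = 5.397920
t=4: π = [0.1825, 0.1460, 0.1503, 0.1635, 0.2069, 0.1509], E[r] = 1.7033, γ^t·E[r] = 0.697668, running G = 6.095588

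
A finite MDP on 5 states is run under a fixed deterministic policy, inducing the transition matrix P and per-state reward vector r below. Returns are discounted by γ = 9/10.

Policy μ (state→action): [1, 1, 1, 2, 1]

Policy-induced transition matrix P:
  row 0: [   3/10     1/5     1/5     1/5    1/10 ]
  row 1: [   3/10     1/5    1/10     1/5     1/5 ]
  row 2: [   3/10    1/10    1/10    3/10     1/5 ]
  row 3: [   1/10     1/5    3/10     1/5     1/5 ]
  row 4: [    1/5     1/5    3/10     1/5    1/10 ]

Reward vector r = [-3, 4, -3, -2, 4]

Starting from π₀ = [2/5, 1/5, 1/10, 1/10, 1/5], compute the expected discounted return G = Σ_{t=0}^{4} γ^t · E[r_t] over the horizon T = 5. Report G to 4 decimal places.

t=0: π = [0.4000, 0.2000, 0.1000, 0.1000, 0.2000], E[r] = -0.1000, γ^t·E[r] = -0.100000, running G = -0.100000
t=1: π = [0.2600, 0.1900, 0.2000, 0.2100, 0.1400], E[r] = -0.4800, γ^t·E[r] = -0.432000, running G = -0.532000
t=2: π = [0.2440, 0.1800, 0.1960, 0.2200, 0.1600], E[r] = -0.4000, γ^t·E[r] = -0.324000, running G = -0.856000
t=3: π = [0.2400, 0.1804, 0.2004, 0.2196, 0.1596], E[r] = -0.4004, γ^t·E[r] = -0.291892, running G = -1.147892
t=4: π = [0.2401, 0.1800, 0.1998, 0.2200, 0.1600], E[r] = -0.4000, γ^t·E[r] = -0.262414, running G = -1.410305

G = -1.4103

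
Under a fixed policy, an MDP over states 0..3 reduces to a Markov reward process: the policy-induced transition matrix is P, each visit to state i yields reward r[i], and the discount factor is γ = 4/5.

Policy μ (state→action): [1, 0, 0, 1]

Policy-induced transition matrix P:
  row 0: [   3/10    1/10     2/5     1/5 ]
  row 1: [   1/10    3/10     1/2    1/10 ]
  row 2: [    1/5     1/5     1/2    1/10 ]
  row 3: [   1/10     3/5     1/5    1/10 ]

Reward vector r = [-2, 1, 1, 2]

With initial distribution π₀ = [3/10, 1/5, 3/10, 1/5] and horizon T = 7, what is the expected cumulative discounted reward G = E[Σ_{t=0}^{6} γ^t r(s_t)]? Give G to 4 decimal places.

G = 1.9919

t=0: π = [0.3000, 0.2000, 0.3000, 0.2000], E[r] = 0.3000, γ^t·E[r] = 0.300000, running G = 0.300000
t=1: π = [0.1900, 0.2700, 0.4100, 0.1300], E[r] = 0.5600, γ^t·E[r] = 0.448000, running G = 0.748000
t=2: π = [0.1790, 0.2600, 0.4420, 0.1190], E[r] = 0.5820, γ^t·E[r] = 0.372480, running G = 1.120480
t=3: π = [0.1800, 0.2557, 0.4464, 0.1179], E[r] = 0.5779, γ^t·E[r] = 0.295885, running G = 1.416365
t=4: π = [0.1806, 0.2547, 0.4466, 0.1180], E[r] = 0.5761, γ^t·E[r] = 0.235962, running G = 1.652327
t=5: π = [0.1808, 0.2546, 0.4465, 0.1181], E[r] = 0.5757, γ^t·E[r] = 0.188642, running G = 1.840970
t=6: π = [0.1808, 0.2546, 0.4465, 0.1181], E[r] = 0.5756, γ^t·E[r] = 0.150902, running G = 1.991871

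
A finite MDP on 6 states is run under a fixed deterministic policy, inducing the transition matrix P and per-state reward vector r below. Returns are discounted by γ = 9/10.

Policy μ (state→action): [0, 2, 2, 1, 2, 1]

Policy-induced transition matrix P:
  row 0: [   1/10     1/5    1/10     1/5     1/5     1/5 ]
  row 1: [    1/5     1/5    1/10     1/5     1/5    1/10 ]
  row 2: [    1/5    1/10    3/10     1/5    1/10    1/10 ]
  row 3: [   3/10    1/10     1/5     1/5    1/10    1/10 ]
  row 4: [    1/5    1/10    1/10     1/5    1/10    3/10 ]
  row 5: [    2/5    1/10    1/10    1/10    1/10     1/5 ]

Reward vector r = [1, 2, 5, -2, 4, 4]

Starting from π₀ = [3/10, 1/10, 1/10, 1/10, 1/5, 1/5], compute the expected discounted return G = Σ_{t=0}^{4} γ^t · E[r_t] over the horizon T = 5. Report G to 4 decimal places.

G = 8.8798

t=0: π = [0.3000, 0.1000, 0.1000, 0.1000, 0.2000, 0.2000], E[r] = 2.4000, γ^t·E[r] = 2.400000, running G = 2.400000
t=1: π = [0.2200, 0.1400, 0.1300, 0.1800, 0.1400, 0.1900], E[r] = 2.1100, γ^t·E[r] = 1.899000, running G = 4.299000
t=2: π = [0.2340, 0.1360, 0.1440, 0.1810, 0.1360, 0.1690], E[r] = 2.0840, γ^t·E[r] = 1.688040, running G = 5.987040
t=3: π = [0.2285, 0.1370, 0.1469, 0.1831, 0.1370, 0.1675], E[r] = 2.0888, γ^t·E[r] = 1.522735, running G = 7.509775
t=4: π = [0.2290, 0.1366, 0.1477, 0.1833, 0.1366, 0.1670], E[r] = 2.0882, γ^t·E[r] = 1.370075, running G = 8.879850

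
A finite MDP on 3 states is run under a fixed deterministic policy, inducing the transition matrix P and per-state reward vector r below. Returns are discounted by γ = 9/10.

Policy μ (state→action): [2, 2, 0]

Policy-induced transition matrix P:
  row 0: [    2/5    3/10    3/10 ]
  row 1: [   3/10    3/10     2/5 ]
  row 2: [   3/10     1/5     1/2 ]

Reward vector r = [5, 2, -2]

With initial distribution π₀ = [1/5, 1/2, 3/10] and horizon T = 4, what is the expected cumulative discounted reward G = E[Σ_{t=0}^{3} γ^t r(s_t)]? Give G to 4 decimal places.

G = 4.6875

t=0: π = [0.2000, 0.5000, 0.3000], E[r] = 1.4000, γ^t·E[r] = 1.400000, running G = 1.400000
t=1: π = [0.3200, 0.2700, 0.4100], E[r] = 1.3200, γ^t·E[r] = 1.188000, running G = 2.588000
t=2: π = [0.3320, 0.2590, 0.4090], E[r] = 1.3600, γ^t·E[r] = 1.101600, running G = 3.689600
t=3: π = [0.3332, 0.2591, 0.4077], E[r] = 1.3688, γ^t·E[r] = 0.997855, running G = 4.687455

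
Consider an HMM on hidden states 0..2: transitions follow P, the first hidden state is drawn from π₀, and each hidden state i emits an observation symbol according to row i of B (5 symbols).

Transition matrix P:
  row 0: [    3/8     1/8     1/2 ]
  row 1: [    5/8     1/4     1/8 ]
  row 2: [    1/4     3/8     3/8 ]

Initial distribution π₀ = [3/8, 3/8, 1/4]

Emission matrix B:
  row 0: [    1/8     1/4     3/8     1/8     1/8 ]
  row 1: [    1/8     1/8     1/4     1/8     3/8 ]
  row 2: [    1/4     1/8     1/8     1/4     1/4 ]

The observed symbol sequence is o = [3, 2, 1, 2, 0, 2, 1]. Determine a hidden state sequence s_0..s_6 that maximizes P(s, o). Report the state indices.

t=0: δ = [4.688e-02, 4.688e-02, 6.250e-02]  (obs o_0=3)
t=1: δ = [1.099e-02, 5.859e-03, 2.930e-03]  ψ = [1, 2, 0]  (obs o_1=2)
t=2: δ = [1.030e-03, 1.831e-04, 6.866e-04]  ψ = [0, 1, 0]  (obs o_2=1)
t=3: δ = [1.448e-04, 6.437e-05, 6.437e-05]  ψ = [0, 2, 0]  (obs o_3=2)
t=4: δ = [6.789e-06, 3.017e-06, 1.810e-05]  ψ = [0, 2, 0]  (obs o_4=0)
t=5: δ = [1.697e-06, 1.697e-06, 8.487e-07]  ψ = [2, 2, 2]  (obs o_5=2)
t=6: δ = [2.652e-07, 5.304e-08, 1.061e-07]  ψ = [1, 1, 0]  (obs o_6=1)
backtrack: best end state = 0; path = [1, 0, 0, 0, 2, 1, 0]

path = [1, 0, 0, 0, 2, 1, 0]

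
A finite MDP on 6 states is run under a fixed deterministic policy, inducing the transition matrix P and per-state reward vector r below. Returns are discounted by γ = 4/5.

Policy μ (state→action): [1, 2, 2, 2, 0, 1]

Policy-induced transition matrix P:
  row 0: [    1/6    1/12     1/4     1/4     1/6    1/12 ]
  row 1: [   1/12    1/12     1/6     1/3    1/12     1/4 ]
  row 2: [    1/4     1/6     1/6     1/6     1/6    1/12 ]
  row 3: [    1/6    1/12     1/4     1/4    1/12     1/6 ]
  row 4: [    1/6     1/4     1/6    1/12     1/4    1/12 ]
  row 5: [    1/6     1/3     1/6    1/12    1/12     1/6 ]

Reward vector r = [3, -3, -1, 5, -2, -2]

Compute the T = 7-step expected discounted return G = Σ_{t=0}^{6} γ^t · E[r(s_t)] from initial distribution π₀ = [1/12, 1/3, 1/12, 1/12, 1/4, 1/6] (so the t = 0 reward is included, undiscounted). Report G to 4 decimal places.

t=0: π = [0.0833, 0.3333, 0.0833, 0.0833, 0.2500, 0.1667], E[r] = -1.2500, γ^t·E[r] = -1.250000, running G = -1.250000
t=1: π = [0.1458, 0.1736, 0.1806, 0.2014, 0.1389, 0.1597], E[r] = 0.1458, γ^t·E[r] = 0.116667, running G = -1.133333
t=2: π = [0.1672, 0.1615, 0.1956, 0.1997, 0.1337, 0.1424], E[r] = 0.2679, γ^t·E[r] = 0.171481, running G = -0.961852
t=3: π = [0.1695, 0.1575, 0.1972, 0.2011, 0.1359, 0.1387], E[r] = 0.2953, γ^t·E[r] = 0.151210, running G = -0.810642
t=4: π = [0.1700, 0.1571, 0.1976, 0.2009, 0.1365, 0.1379], E[r] = 0.2968, γ^t·E[r] = 0.121572, running G = -0.689070
t=5: π = [0.1700, 0.1570, 0.1976, 0.2009, 0.1367, 0.1378], E[r] = 0.2969, γ^t·E[r] = 0.097304, running G = -0.591766
t=6: π = [0.1700, 0.1570, 0.1976, 0.2009, 0.1368, 0.1377], E[r] = 0.2969, γ^t·E[r] = 0.077835, running G = -0.513931

G = -0.5139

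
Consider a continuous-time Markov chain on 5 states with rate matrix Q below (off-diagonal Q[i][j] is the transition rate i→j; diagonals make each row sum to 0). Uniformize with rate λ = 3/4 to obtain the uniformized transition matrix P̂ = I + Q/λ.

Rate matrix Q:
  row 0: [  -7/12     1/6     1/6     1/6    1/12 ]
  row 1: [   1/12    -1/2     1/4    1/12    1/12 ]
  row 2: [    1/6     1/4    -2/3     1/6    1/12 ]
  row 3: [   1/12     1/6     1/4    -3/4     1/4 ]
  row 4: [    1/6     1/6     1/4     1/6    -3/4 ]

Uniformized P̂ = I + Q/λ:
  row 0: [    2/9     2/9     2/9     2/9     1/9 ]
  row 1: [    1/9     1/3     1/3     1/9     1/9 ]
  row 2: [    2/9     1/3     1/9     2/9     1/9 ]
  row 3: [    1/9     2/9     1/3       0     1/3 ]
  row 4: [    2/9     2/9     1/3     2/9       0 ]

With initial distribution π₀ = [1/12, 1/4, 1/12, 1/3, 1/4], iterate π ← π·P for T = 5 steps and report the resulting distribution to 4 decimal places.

π = [0.1734, 0.2821, 0.2569, 0.1560, 0.1315]

t=0: π = [0.0833, 0.2500, 0.0833, 0.3333, 0.2500]
t=1: π = [0.1574, 0.2593, 0.3056, 0.1204, 0.1574]
t=2: π = [0.1800, 0.2850, 0.2479, 0.1667, 0.1204]
t=3: π = [0.1720, 0.2814, 0.2582, 0.1535, 0.1348]
t=4: π = [0.1739, 0.2822, 0.2568, 0.1568, 0.1303]
t=5: π = [0.1734, 0.2821, 0.2569, 0.1560, 0.1315]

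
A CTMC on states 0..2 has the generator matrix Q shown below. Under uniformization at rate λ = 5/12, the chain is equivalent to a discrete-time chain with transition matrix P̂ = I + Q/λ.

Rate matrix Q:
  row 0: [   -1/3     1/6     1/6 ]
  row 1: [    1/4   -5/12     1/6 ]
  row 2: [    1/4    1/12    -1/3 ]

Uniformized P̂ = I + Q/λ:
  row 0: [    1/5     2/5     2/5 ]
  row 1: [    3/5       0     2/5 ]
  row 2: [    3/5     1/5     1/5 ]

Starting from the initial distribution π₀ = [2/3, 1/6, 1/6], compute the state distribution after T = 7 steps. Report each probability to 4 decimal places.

π = [0.4282, 0.2385, 0.3333]

t=0: π = [0.6667, 0.1667, 0.1667]
t=1: π = [0.3333, 0.3000, 0.3667]
t=2: π = [0.4667, 0.2067, 0.3267]
t=3: π = [0.4133, 0.2520, 0.3347]
t=4: π = [0.4347, 0.2323, 0.3331]
t=5: π = [0.4261, 0.2405, 0.3334]
t=6: π = [0.4295, 0.2371, 0.3333]
t=7: π = [0.4282, 0.2385, 0.3333]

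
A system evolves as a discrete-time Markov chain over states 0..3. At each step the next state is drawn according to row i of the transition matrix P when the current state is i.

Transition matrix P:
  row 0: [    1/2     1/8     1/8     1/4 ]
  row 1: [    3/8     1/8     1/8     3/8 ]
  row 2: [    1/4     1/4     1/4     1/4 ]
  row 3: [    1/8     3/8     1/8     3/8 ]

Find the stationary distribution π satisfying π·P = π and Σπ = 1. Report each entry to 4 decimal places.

π = [0.3175, 0.2222, 0.1429, 0.3175]

Balance equations π_j = Σ_i π_i·P[i][j]:
  π_0 = 1/2·π_0 + 3/8·π_1 + 1/4·π_2 + 1/8·π_3
  π_1 = 1/8·π_0 + 1/8·π_1 + 1/4·π_2 + 3/8·π_3
  π_2 = 1/8·π_0 + 1/8·π_1 + 1/4·π_2 + 1/8·π_3
  normalize: π_0 + π_1 + π_2 + π_3 = 1
Solving the linear system gives exactly π = [20/63, 2/9, 1/7, 20/63].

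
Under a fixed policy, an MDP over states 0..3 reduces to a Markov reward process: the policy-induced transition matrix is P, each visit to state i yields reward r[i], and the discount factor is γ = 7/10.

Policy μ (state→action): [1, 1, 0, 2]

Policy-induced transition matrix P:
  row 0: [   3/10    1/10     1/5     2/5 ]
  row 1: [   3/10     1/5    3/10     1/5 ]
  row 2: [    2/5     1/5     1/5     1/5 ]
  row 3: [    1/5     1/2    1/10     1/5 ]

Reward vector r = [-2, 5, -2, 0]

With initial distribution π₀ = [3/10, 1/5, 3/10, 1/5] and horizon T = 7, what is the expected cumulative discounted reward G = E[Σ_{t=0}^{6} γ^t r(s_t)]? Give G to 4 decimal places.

t=0: π = [0.3000, 0.2000, 0.3000, 0.2000], E[r] = -0.2000, γ^t·E[r] = -0.200000, running G = -0.200000
t=1: π = [0.3100, 0.2300, 0.2000, 0.2600], E[r] = 0.1300, γ^t·E[r] = 0.091000, running G = -0.109000
t=2: π = [0.2940, 0.2470, 0.1970, 0.2620], E[r] = 0.2530, γ^t·E[r] = 0.123970, running G = 0.014970
t=3: π = [0.2935, 0.2492, 0.1985, 0.2588], E[r] = 0.2620, γ^t·E[r] = 0.089866, running G = 0.104836
t=4: π = [0.2940, 0.2483, 0.1990, 0.2587], E[r] = 0.2554, γ^t·E[r] = 0.061329, running G = 0.166165
t=5: π = [0.2940, 0.2482, 0.1990, 0.2588], E[r] = 0.2551, γ^t·E[r] = 0.042871, running G = 0.209036
t=6: π = [0.2940, 0.2482, 0.1989, 0.2588], E[r] = 0.2553, γ^t·E[r] = 0.030031, running G = 0.239067

G = 0.2391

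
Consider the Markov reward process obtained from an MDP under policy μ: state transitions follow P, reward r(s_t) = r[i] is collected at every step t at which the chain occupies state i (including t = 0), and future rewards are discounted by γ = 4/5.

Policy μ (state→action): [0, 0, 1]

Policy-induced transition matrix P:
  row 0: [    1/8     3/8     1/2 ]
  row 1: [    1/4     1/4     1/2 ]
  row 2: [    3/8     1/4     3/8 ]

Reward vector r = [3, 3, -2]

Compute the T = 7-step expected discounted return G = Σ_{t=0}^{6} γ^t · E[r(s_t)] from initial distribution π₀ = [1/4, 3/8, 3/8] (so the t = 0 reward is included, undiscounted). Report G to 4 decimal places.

t=0: π = [0.2500, 0.3750, 0.3750], E[r] = 1.1250, γ^t·E[r] = 1.125000, running G = 1.125000
t=1: π = [0.2656, 0.2813, 0.4531], E[r] = 0.7344, γ^t·E[r] = 0.587500, running G = 1.712500
t=2: π = [0.2734, 0.2832, 0.4434], E[r] = 0.7832, γ^t·E[r] = 0.501250, running G = 2.213750
t=3: π = [0.2712, 0.2842, 0.4446], E[r] = 0.7771, γ^t·E[r] = 0.397875, running G = 2.611625
t=4: π = [0.2717, 0.2839, 0.4444], E[r] = 0.7779, γ^t·E[r] = 0.318613, running G = 2.930238
t=5: π = [0.2716, 0.2840, 0.4444], E[r] = 0.7778, γ^t·E[r] = 0.254859, running G = 3.185096
t=6: π = [0.2716, 0.2839, 0.4444], E[r] = 0.7778, γ^t·E[r] = 0.203890, running G = 3.388986

G = 3.3890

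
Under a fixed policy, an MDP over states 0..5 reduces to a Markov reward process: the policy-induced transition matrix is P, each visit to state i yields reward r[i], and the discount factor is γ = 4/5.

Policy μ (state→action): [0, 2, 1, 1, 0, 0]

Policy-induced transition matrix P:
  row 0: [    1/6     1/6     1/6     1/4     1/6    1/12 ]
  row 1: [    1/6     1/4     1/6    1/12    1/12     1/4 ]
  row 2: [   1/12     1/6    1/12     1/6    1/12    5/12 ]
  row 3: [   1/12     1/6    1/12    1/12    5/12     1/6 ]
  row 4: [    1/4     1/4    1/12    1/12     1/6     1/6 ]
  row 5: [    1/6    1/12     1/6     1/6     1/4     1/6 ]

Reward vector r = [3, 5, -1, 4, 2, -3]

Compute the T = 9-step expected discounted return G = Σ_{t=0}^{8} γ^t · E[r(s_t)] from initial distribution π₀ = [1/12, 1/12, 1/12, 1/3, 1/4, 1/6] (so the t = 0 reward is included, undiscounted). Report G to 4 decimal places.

G = 7.2949

t=0: π = [0.0833, 0.0833, 0.0833, 0.3333, 0.2500, 0.1667], E[r] = 1.9167, γ^t·E[r] = 1.916667, running G = 1.916667
t=1: π = [0.1528, 0.1806, 0.1111, 0.1181, 0.2500, 0.1875], E[r] = 1.6597, γ^t·E[r] = 1.327778, running G = 3.244444
t=2: π = [0.1684, 0.1869, 0.1267, 0.1337, 0.1875, 0.1968], E[r] = 1.6325, γ^t·E[r] = 1.044815, running G = 4.289259
t=3: π = [0.1606, 0.1815, 0.1293, 0.1384, 0.1903, 0.1999], E[r] = 1.5942, γ^t·E[r] = 0.816247, running G = 5.105506
t=4: π = [0.1602, 0.1810, 0.1285, 0.1375, 0.1920, 0.2007], E[r] = 1.5891, γ^t·E[r] = 0.650884, running G = 5.756390
t=5: π = [0.1605, 0.1810, 0.1285, 0.1375, 0.1920, 0.2005], E[r] = 1.5904, γ^t·E[r] = 0.521147, running G = 6.277537
t=6: π = [0.1605, 0.1810, 0.1285, 0.1375, 0.1920, 0.2005], E[r] = 1.5906, γ^t·E[r] = 0.416969, running G = 6.694506
t=7: π = [0.1605, 0.1810, 0.1285, 0.1375, 0.1920, 0.2005], E[r] = 1.5906, γ^t·E[r] = 0.333571, running G = 7.028076
t=8: π = [0.1605, 0.1810, 0.1285, 0.1375, 0.1920, 0.2005], E[r] = 1.5906, γ^t·E[r] = 0.266856, running G = 7.294932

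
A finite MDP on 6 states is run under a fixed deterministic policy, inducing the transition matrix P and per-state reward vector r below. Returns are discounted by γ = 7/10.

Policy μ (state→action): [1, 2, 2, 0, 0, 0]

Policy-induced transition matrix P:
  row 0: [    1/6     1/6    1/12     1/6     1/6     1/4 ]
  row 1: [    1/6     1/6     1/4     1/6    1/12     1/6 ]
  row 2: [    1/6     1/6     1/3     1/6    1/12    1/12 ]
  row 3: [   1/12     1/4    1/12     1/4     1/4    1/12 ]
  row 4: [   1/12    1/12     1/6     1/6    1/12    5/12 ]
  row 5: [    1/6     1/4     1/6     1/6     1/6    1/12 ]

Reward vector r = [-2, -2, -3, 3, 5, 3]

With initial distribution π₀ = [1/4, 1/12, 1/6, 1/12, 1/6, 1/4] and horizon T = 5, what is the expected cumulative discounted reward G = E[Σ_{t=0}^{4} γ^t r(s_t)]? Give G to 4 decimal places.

G = 1.6734

t=0: π = [0.2500, 0.0833, 0.1667, 0.0833, 0.1667, 0.2500], E[r] = 0.6667, γ^t·E[r] = 0.666667, running G = 0.666667
t=1: π = [0.1458, 0.1806, 0.1736, 0.1736, 0.1389, 0.1875], E[r] = 0.6042, γ^t·E[r] = 0.422917, running G = 1.089583
t=2: π = [0.1406, 0.1852, 0.1840, 0.1811, 0.1400, 0.1690], E[r] = 0.5469, γ^t·E[r] = 0.267969, running G = 1.357552
t=3: π = [0.1399, 0.1842, 0.1860, 0.1818, 0.1393, 0.1689], E[r] = 0.5425, γ^t·E[r] = 0.186089, running G = 1.543641
t=4: π = [0.1399, 0.1843, 0.1862, 0.1818, 0.1394, 0.1684], E[r] = 0.5406, γ^t·E[r] = 0.129792, running G = 1.673433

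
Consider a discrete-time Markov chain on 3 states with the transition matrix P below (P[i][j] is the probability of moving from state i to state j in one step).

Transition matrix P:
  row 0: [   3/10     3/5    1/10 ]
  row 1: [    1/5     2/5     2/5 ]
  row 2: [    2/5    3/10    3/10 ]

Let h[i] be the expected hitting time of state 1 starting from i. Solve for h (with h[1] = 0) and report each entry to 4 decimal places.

First-step conditioning: h[1] = 0; for i ≠ 1, h[i] = 1 + Σ_k P[i][k]·h[k].
  h[0] = 1 + 3/10·h[0] + 1/10·h[2]
  h[2] = 1 + 2/5·h[0] + 3/10·h[2]
Solving the 2×2 linear system over states ≠ 1 gives exactly h = [16/9, 0, 22/9] (h[1] = 0 is the target).

h = [1.7778, 0.0000, 2.4444]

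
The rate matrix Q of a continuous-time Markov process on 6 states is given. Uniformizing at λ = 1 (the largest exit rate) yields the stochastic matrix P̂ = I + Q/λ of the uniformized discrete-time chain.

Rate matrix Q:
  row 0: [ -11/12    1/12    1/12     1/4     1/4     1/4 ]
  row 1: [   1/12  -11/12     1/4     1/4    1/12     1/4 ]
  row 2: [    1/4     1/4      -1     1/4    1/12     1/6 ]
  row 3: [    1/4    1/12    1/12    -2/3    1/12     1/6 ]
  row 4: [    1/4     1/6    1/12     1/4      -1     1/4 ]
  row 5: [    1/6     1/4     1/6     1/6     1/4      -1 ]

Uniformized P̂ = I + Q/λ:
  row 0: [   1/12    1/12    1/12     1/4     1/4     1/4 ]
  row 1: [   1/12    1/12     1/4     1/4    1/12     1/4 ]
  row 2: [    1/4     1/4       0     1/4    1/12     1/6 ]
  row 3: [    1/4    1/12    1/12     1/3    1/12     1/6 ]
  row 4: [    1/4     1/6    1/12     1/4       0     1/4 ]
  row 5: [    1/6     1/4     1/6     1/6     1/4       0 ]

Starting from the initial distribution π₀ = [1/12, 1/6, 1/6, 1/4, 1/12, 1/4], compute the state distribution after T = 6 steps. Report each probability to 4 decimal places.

π = [0.1814, 0.1423, 0.1123, 0.2568, 0.1318, 0.1754]

t=0: π = [0.0833, 0.1667, 0.1667, 0.2500, 0.0833, 0.2500]
t=1: π = [0.1875, 0.1597, 0.1181, 0.2500, 0.1319, 0.1528]
t=2: π = [0.1794, 0.1395, 0.1128, 0.2581, 0.1291, 0.1811]
t=3: π = [0.1818, 0.1431, 0.1123, 0.2564, 0.1327, 0.1738]
t=4: π = [0.1814, 0.1421, 0.1123, 0.2569, 0.1315, 0.1758]
t=5: π = [0.1814, 0.1423, 0.1123, 0.2568, 0.1319, 0.1753]
t=6: π = [0.1814, 0.1423, 0.1123, 0.2568, 0.1318, 0.1754]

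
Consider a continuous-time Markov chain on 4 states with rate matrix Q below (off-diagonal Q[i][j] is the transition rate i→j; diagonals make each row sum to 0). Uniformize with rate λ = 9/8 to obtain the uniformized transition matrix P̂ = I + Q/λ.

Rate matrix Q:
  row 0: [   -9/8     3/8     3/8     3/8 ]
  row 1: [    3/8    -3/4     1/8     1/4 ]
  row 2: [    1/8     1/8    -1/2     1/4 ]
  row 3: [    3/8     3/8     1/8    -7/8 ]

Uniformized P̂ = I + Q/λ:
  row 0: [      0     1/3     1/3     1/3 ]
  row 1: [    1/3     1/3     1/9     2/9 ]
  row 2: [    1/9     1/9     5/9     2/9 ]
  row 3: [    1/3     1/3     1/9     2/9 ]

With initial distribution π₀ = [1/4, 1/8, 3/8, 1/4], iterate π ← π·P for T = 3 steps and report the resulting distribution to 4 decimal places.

π = [0.1996, 0.2675, 0.2881, 0.2449]

t=0: π = [0.2500, 0.1250, 0.3750, 0.2500]
t=1: π = [0.1667, 0.2500, 0.3333, 0.2500]
t=2: π = [0.2037, 0.2593, 0.2963, 0.2407]
t=3: π = [0.1996, 0.2675, 0.2881, 0.2449]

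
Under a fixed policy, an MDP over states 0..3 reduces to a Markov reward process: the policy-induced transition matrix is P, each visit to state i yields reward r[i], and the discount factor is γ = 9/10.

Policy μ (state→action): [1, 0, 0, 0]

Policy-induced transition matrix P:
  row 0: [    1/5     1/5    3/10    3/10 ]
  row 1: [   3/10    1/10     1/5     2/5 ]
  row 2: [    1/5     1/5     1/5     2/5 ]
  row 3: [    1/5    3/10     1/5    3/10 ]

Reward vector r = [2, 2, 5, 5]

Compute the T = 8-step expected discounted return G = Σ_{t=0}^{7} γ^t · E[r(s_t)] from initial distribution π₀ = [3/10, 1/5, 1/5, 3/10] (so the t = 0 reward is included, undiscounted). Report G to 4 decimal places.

G = 20.8709

t=0: π = [0.3000, 0.2000, 0.2000, 0.3000], E[r] = 3.5000, γ^t·E[r] = 3.500000, running G = 3.500000
t=1: π = [0.2200, 0.2100, 0.2300, 0.3400], E[r] = 3.7100, γ^t·E[r] = 3.339000, running G = 6.839000
t=2: π = [0.2210, 0.2130, 0.2220, 0.3440], E[r] = 3.6980, γ^t·E[r] = 2.995380, running G = 9.834380
t=3: π = [0.2213, 0.2131, 0.2221, 0.3435], E[r] = 3.6968, γ^t·E[r] = 2.694967, running G = 12.529347
t=4: π = [0.2213, 0.2130, 0.2221, 0.3435], E[r] = 3.6970, γ^t·E[r] = 2.425569, running G = 14.954916
t=5: π = [0.2213, 0.2130, 0.2221, 0.3435], E[r] = 3.6969, γ^t·E[r] = 2.183008, running G = 17.137925
t=6: π = [0.2213, 0.2130, 0.2221, 0.3435], E[r] = 3.6969, γ^t·E[r] = 1.964708, running G = 19.102633
t=7: π = [0.2213, 0.2130, 0.2221, 0.3435], E[r] = 3.6969, γ^t·E[r] = 1.768237, running G = 20.870870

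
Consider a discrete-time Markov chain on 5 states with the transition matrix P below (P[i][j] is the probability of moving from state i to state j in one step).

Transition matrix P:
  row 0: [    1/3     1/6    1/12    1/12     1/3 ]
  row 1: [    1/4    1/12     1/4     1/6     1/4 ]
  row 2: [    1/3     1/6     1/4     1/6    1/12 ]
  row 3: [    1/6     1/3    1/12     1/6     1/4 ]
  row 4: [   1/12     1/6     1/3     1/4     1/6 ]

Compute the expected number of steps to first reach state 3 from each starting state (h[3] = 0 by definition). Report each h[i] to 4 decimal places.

First-step conditioning: h[3] = 0; for i ≠ 3, h[i] = 1 + Σ_k P[i][k]·h[k].
  h[0] = 1 + 1/3·h[0] + 1/6·h[1] + 1/12·h[2] + 1/3·h[4]
  h[1] = 1 + 1/4·h[0] + 1/12·h[1] + 1/4·h[2] + 1/4·h[4]
  h[2] = 1 + 1/3·h[0] + 1/6·h[1] + 1/4·h[2] + 1/12·h[4]
  h[4] = 1 + 1/12·h[0] + 1/6·h[1] + 1/3·h[2] + 1/6·h[4]
Solving the 4×4 linear system over states ≠ 3 gives exactly h = [23244/3521, 21540/3521, 21996/3521, 0, 2808/503] (h[3] = 0 is the target).

h = [6.6015, 6.1176, 6.2471, 0.0000, 5.5825]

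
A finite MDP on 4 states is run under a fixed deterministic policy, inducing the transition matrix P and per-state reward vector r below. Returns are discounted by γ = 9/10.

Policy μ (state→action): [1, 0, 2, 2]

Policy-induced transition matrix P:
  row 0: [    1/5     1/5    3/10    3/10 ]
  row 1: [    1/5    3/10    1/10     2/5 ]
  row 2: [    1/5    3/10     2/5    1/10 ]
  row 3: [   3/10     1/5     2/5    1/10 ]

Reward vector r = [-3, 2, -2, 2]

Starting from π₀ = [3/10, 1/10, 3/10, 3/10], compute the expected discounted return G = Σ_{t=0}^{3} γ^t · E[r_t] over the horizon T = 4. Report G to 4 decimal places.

G = -1.6415

t=0: π = [0.3000, 0.1000, 0.3000, 0.3000], E[r] = -0.7000, γ^t·E[r] = -0.700000, running G = -0.700000
t=1: π = [0.2300, 0.2400, 0.3400, 0.1900], E[r] = -0.5100, γ^t·E[r] = -0.459000, running G = -1.159000
t=2: π = [0.2190, 0.2580, 0.3050, 0.2180], E[r] = -0.3150, γ^t·E[r] = -0.255150, running G = -1.414150
t=3: π = [0.2218, 0.2563, 0.3007, 0.2212], E[r] = -0.3118, γ^t·E[r] = -0.227302, running G = -1.641452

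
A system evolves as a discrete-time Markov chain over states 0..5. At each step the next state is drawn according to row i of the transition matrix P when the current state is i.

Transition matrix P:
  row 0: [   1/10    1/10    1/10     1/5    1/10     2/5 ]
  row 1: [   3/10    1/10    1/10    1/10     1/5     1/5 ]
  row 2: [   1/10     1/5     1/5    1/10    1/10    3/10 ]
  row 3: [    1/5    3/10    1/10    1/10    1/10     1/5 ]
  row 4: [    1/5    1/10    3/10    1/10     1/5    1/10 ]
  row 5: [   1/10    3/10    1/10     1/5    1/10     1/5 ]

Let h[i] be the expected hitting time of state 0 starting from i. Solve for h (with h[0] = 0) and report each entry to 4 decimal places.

First-step conditioning: h[0] = 0; for i ≠ 0, h[i] = 1 + Σ_k P[i][k]·h[k].
  h[1] = 1 + 1/10·h[1] + 1/10·h[2] + 1/10·h[3] + 1/5·h[4] + 1/5·h[5]
  h[2] = 1 + 1/5·h[1] + 1/5·h[2] + 1/10·h[3] + 1/10·h[4] + 3/10·h[5]
  h[3] = 1 + 3/10·h[1] + 1/10·h[2] + 1/10·h[3] + 1/10·h[4] + 1/5·h[5]
  h[4] = 1 + 1/10·h[1] + 3/10·h[2] + 1/10·h[3] + 1/5·h[4] + 1/10·h[5]
  h[5] = 1 + 3/10·h[1] + 1/10·h[2] + 1/5·h[3] + 1/10·h[4] + 1/5·h[5]
Solving the 5×5 linear system over states ≠ 0 gives exactly h = [0, 9123/1859, 11221/1859, 9920/1859, 10276/1859, 992/169] (h[0] = 0 is the target).

h = [0.0000, 4.9075, 6.0360, 5.3362, 5.5277, 5.8698]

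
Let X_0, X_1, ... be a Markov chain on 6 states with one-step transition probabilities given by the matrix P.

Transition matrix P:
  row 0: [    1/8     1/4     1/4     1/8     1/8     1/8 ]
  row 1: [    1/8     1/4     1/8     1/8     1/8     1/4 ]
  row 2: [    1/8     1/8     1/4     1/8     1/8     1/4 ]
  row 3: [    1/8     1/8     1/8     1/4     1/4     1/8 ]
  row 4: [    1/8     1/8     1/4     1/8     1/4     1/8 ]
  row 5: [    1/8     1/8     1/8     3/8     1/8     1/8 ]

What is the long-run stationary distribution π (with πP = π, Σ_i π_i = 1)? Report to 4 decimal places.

Balance equations π_j = Σ_i π_i·P[i][j]:
  π_0 = 1/8·π_0 + 1/8·π_1 + 1/8·π_2 + 1/8·π_3 + 1/8·π_4 + 1/8·π_5
  π_1 = 1/4·π_0 + 1/4·π_1 + 1/8·π_2 + 1/8·π_3 + 1/8·π_4 + 1/8·π_5
  π_2 = 1/4·π_0 + 1/8·π_1 + 1/4·π_2 + 1/8·π_3 + 1/4·π_4 + 1/8·π_5
  π_3 = 1/8·π_0 + 1/8·π_1 + 1/8·π_2 + 1/4·π_3 + 1/8·π_4 + 3/8·π_5
  π_4 = 1/8·π_0 + 1/8·π_1 + 1/8·π_2 + 1/4·π_3 + 1/4·π_4 + 1/8·π_5
  normalize: π_0 + π_1 + π_2 + π_3 + π_4 + π_5 = 1
Solving the linear system gives exactly π = [1/8, 9/56, 4735/25592, 349/1828, 311/1828, 615/3656].

π = [0.1250, 0.1607, 0.1850, 0.1909, 0.1701, 0.1682]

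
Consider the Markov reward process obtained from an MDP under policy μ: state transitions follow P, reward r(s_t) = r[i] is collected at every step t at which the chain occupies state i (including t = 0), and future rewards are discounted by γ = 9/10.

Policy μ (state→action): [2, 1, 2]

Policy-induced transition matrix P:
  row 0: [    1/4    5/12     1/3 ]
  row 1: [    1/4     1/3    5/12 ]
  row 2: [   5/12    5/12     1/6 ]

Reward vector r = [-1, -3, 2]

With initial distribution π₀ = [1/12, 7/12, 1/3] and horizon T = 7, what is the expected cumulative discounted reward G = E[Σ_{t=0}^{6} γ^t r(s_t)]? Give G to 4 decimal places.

G = -4.6094

t=0: π = [0.0833, 0.5833, 0.3333], E[r] = -1.1667, γ^t·E[r] = -1.166667, running G = -1.166667
t=1: π = [0.3056, 0.3681, 0.3264], E[r] = -0.7569, γ^t·E[r] = -0.681250, running G = -1.847917
t=2: π = [0.3044, 0.3860, 0.3096], E[r] = -0.8432, γ^t·E[r] = -0.682969, running G = -2.530885
t=3: π = [0.3016, 0.3845, 0.3139], E[r] = -0.8273, γ^t·E[r] = -0.603105, running G = -3.133991
t=4: π = [0.3023, 0.3846, 0.3131], E[r] = -0.8301, γ^t·E[r] = -0.544612, running G = -3.678603
t=5: π = [0.3022, 0.3846, 0.3132], E[r] = -0.8296, γ^t·E[r] = -0.489872, running G = -4.168474
t=6: π = [0.3022, 0.3846, 0.3132], E[r] = -0.8297, γ^t·E[r] = -0.440927, running G = -4.609401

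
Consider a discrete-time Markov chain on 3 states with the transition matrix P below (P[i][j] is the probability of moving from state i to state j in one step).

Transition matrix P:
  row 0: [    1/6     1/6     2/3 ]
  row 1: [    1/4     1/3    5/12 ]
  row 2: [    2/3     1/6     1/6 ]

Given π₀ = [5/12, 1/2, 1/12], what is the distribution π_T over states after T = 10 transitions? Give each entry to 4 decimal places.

t=0: π = [0.4167, 0.5000, 0.0833]
t=1: π = [0.2500, 0.2500, 0.5000]
t=2: π = [0.4375, 0.2083, 0.3542]
t=3: π = [0.3611, 0.2014, 0.4375]
t=4: π = [0.4022, 0.2002, 0.3976]
t=5: π = [0.3821, 0.2000, 0.4178]
t=6: π = [0.3922, 0.2000, 0.4077]
t=7: π = [0.3872, 0.2000, 0.4128]
t=8: π = [0.3897, 0.2000, 0.4103]
t=9: π = [0.3885, 0.2000, 0.4115]
t=10: π = [0.3891, 0.2000, 0.4109]

π = [0.3891, 0.2000, 0.4109]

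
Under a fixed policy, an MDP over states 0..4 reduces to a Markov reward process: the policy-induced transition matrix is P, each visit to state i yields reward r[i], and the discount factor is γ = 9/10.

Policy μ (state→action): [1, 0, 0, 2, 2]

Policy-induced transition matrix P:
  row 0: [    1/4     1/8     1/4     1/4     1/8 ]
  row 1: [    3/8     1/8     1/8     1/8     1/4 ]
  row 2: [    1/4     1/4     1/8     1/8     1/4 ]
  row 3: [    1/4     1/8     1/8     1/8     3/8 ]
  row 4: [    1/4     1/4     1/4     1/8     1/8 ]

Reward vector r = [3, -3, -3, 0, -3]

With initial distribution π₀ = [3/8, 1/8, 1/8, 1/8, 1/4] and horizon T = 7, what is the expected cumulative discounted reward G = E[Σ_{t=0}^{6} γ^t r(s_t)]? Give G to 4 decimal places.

t=0: π = [0.3750, 0.1250, 0.1250, 0.1250, 0.2500], E[r] = -0.3750, γ^t·E[r] = -0.375000, running G = -0.375000
t=1: π = [0.2656, 0.1719, 0.2031, 0.1719, 0.1875], E[r] = -0.8906, γ^t·E[r] = -0.801563, running G = -1.176563
t=2: π = [0.2715, 0.1738, 0.1816, 0.1582, 0.2148], E[r] = -0.8965, γ^t·E[r] = -0.726152, running G = -1.902715
t=3: π = [0.2717, 0.1746, 0.1858, 0.1589, 0.2090], E[r] = -0.8928, γ^t·E[r] = -0.650867, running G = -2.553582
t=4: π = [0.2718, 0.1743, 0.1851, 0.1590, 0.2098], E[r] = -0.8922, γ^t·E[r] = -0.585360, running G = -3.138942
t=5: π = [0.2718, 0.1744, 0.1852, 0.1590, 0.2097], E[r] = -0.8923, γ^t·E[r] = -0.526899, running G = -3.665841
t=6: π = [0.2718, 0.1744, 0.1852, 0.1590, 0.2097], E[r] = -0.8923, γ^t·E[r] = -0.474209, running G = -4.140050

G = -4.1401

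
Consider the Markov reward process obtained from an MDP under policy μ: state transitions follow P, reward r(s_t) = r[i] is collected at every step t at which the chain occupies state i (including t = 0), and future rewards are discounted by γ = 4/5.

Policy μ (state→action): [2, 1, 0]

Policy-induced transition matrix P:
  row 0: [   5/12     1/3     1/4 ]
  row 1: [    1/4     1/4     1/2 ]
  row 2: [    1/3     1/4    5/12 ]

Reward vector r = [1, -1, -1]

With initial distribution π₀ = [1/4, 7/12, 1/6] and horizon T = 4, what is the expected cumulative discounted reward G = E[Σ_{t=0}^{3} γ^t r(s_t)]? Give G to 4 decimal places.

t=0: π = [0.2500, 0.5833, 0.1667], E[r] = -0.5000, γ^t·E[r] = -0.500000, running G = -0.500000
t=1: π = [0.3056, 0.2708, 0.4236], E[r] = -0.3889, γ^t·E[r] = -0.311111, running G = -0.811111
t=2: π = [0.3362, 0.2755, 0.3883], E[r] = -0.3275, γ^t·E[r] = -0.209630, running G = -1.020741
t=3: π = [0.3384, 0.2780, 0.3836], E[r] = -0.3232, γ^t·E[r] = -0.165481, running G = -1.186222

G = -1.1862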